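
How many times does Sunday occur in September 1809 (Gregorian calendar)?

4

September 1809 has 30 days and begins on Friday.
The first Sunday is September 3.
Sundays fall on 3, 10, 17, 24 — that's 4.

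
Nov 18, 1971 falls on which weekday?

Thursday

January 1, 1971 is a Friday.
November 18 is day 322 of the year, i.e. 321 days after Jan 1.
321 mod 7 = 6, so advance 6 weekdays from Friday: Thursday.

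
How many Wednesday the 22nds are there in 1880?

Check the 22nd of each month of 1880: Jan 22: Thu, Feb 22: Sun, Mar 22: Mon, Apr 22: Thu, May 22: Sat, Jun 22: Tue, Jul 22: Thu, Aug 22: Sun, Sep 22: Wed, Oct 22: Fri, Nov 22: Mon, Dec 22: Wed.
Wednesday occurs in September, December — 2 months.

2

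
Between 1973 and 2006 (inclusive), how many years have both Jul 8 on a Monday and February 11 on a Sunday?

1

Check each year's weekday for Jul 8 and February 11:
  1973: Sun/Sun  1974: Mon/Mon  1975: Tue/Tue  1976: Thu/Wed  1977: Fri/Fri  1978: Sat/Sat  1979: Sun/Sun  1980: Tue/Mon  1981: Wed/Wed  1982: Thu/Thu  1983: Fri/Fri  1984: Sun/Sat  1985: Mon/Mon  1986: Tue/Tue  …(6 more)…  1993: Thu/Thu  1994: Fri/Fri  1995: Sat/Sat  1996: Mon/Sun ✓  1997: Tue/Tue  1998: Wed/Wed  1999: Thu/Thu  2000: Sat/Fri  2001: Sun/Sun  2002: Mon/Mon  2003: Tue/Tue  2004: Thu/Wed  2005: Fri/Fri  2006: Sat/Sat
Both conditions hold in: 1996 — 1.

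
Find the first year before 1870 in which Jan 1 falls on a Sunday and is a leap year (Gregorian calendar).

Jan 1 advances by 2 weekdays after a leap year and by 1 after a common year.
1870: Jan 1 is Saturday.
1869: Friday
1868: Wednesday (leap)
1867: Tuesday
1866: Monday
1865: Sunday
1864: Friday (leap)
1863: Thursday
1862: Wednesday
1861: Tuesday
1860: Sunday (leap)
1860 begins on a Sunday and is a leap year.

1860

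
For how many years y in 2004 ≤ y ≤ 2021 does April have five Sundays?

5

April has 30 days; it has five Sundays when Sunday falls among the first (month-length − 28) days — i.e. when April 1 is one of Sunday/Saturday.
April 1 by year: 2004:Thu 2005:Fri 2006:Sat✓ 2007:Sun✓ 2008:Tue 2009:Wed 2010:Thu 2011:Fri 2012:Sun✓ 2013:Mon 2014:Tue 2015:Wed 2016:Fri 2017:Sat✓ 2018:Sun✓ 2019:Mon 2020:Wed 2021:Thu
Years with five Sundays: 2006, 2007, 2012, 2017, 2018 → 5.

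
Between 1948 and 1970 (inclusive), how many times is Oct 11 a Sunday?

Track Oct 11's weekday year by year (advancing +1, or +2 across a Feb 29):
  1948: Mon  1949: Tue (+1)  1950: Wed (+1)  1951: Thu (+1)  1952: Sat (+2)
  1953: Sun (+1) ✓  1954: Mon (+1)  1955: Tue (+1)  1956: Thu (+2)  1957: Fri (+1)
  1958: Sat (+1)  1959: Sun (+1) ✓  1960: Tue (+2)  1961: Wed (+1)  1962: Thu (+1)
  1963: Fri (+1)  1964: Sun (+2) ✓  1965: Mon (+1)  1966: Tue (+1)  1967: Wed (+1)
  1968: Fri (+2)  1969: Sat (+1)  1970: Sun (+1) ✓
Sunday years: 1953, 1959, 1964, 1970 — 4 in total.

4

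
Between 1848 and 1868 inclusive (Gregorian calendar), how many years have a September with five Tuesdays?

September has 30 days; it has five Tuesdays when Tuesday falls among the first (month-length − 28) days — i.e. when September 1 is one of Tuesday/Monday.
September 1 by year: 1848:Fri 1849:Sat 1850:Sun 1851:Mon✓ 1852:Wed 1853:Thu 1854:Fri 1855:Sat 1856:Mon✓ 1857:Tue✓ 1858:Wed 1859:Thu 1860:Sat 1861:Sun 1862:Mon✓ 1863:Tue✓ 1864:Thu 1865:Fri 1866:Sat 1867:Sun 1868:Tue✓
Years with five Tuesdays: 1851, 1856, 1857, 1862, 1863, 1868 → 6.

6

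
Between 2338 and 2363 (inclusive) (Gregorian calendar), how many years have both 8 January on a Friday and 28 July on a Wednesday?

2

Check each year's weekday for 8 January and 28 July:
  2338: Sat/Thu  2339: Sun/Fri  2340: Mon/Sun  2341: Wed/Mon  2342: Thu/Tue  2343: Fri/Wed ✓  2344: Sat/Fri  2345: Mon/Sat  2346: Tue/Sun  2347: Wed/Mon  2348: Thu/Wed  2349: Sat/Thu  2350: Sun/Fri  2351: Mon/Sat  2352: Tue/Mon  2353: Thu/Tue  2354: Fri/Wed ✓  2355: Sat/Thu  2356: Sun/Sat  2357: Tue/Sun  2358: Wed/Mon  2359: Thu/Tue  2360: Fri/Thu  2361: Sun/Fri  2362: Mon/Sat  2363: Tue/Sun
Both conditions hold in: 2343, 2354 — 2.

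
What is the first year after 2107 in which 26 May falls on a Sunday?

2109

From one year to the next, a fixed date's weekday advances by 1, or by 2 when a Feb 29 lies between the two dates.
2107: May 26 is Thursday.
2108: Saturday (+2)
2109: Sunday (+1)
26 May falls on a Sunday in 2109.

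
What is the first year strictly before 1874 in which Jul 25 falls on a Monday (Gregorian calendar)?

From one year to the next, a fixed date's weekday advances by 1, or by 2 when a Feb 29 lies between the two dates.
1874: July 25 is Saturday.
1873: Friday (−1)
1872: Thursday (−1)
1871: Tuesday (−2)
1870: Monday (−1)
Jul 25 falls on a Monday in 1870.

1870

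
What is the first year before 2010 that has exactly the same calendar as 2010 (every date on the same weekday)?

1999

Two years share a calendar iff Jan 1 falls on the same weekday and both are leap or both are common. 2010: Jan 1 is Friday, common year.
2009: Jan 1 Thursday, common
2008: Jan 1 Tuesday, leap
2007: Jan 1 Monday, common
2006: Jan 1 Sunday, common
2005: Jan 1 Saturday, common
2004: Jan 1 Thursday, leap
2003: Jan 1 Wednesday, common
2002: Jan 1 Tuesday, common
2001: Jan 1 Monday, common
2000: Jan 1 Saturday, leap
1999: Jan 1 Friday, common
1999 matches on both conditions.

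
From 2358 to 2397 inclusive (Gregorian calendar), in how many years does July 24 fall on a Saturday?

5

Track July 24's weekday year by year (advancing +1, or +2 across a Feb 29):
  2358: Thu  2359: Fri (+1)  2360: Sun (+2)  2361: Mon (+1)  2362: Tue (+1)
  2363: Wed (+1)  2364: Fri (+2)  2365: Sat (+1) ✓  2366: Sun (+1)  2367: Mon (+1)
  2368: Wed (+2)  2369: Thu (+1)  2370: Fri (+1)  2371: Sat (+1) ✓  … (12 more years) …
  2384: Tue (+2)  2385: Wed (+1)  2386: Thu (+1)  2387: Fri (+1)  2388: Sun (+2)
  2389: Mon (+1)  2390: Tue (+1)  2391: Wed (+1)  2392: Fri (+2)  2393: Sat (+1) ✓
  2394: Sun (+1)  2395: Mon (+1)  2396: Wed (+2)  2397: Thu (+1)
Saturday years: 2365, 2371, 2376, 2382, 2393 — 5 in total.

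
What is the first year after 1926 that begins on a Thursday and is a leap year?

1948

Jan 1 advances by 2 weekdays after a leap year and by 1 after a common year.
1926: Jan 1 is Friday.
1927: Saturday
1928: Sunday (leap)
1929: Tuesday
1930: Wednesday
1931: Thursday
1932: Friday (leap)
1933: Sunday
1934: Monday
1935: Tuesday
1936: Wednesday (leap)
1937: Friday
1938: Saturday
1939: Sunday
1940: Monday (leap)
1941: Wednesday
1942: Thursday
1943: Friday
1944: Saturday (leap)
1945: Monday
1946: Tuesday
1947: Wednesday
1948: Thursday (leap)
1948 begins on a Thursday and is a leap year.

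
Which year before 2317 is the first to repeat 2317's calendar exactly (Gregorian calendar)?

2306

Two years share a calendar iff Jan 1 falls on the same weekday and both are leap or both are common. 2317: Jan 1 is Monday, common year.
2316: Jan 1 Saturday, leap
2315: Jan 1 Friday, common
2314: Jan 1 Thursday, common
2313: Jan 1 Wednesday, common
2312: Jan 1 Monday, leap
2311: Jan 1 Sunday, common
2310: Jan 1 Saturday, common
2309: Jan 1 Friday, common
2308: Jan 1 Wednesday, leap
2307: Jan 1 Tuesday, common
2306: Jan 1 Monday, common
2306 matches on both conditions.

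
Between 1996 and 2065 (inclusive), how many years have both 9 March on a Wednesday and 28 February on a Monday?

7

Check each year's weekday for 9 March and 28 February:
  1996: Sat/Wed  1997: Sun/Fri  1998: Mon/Sat  1999: Tue/Sun  2000: Thu/Mon  2001: Fri/Wed  2002: Sat/Thu  2003: Sun/Fri  2004: Tue/Sat  2005: Wed/Mon ✓  2006: Thu/Tue  2007: Fri/Wed  2008: Sun/Thu  2009: Mon/Sat  …(42 more)…  2052: Sat/Wed  2053: Sun/Fri  2054: Mon/Sat  2055: Tue/Sun  2056: Thu/Mon  2057: Fri/Wed  2058: Sat/Thu  2059: Sun/Fri  2060: Tue/Sat  2061: Wed/Mon ✓  2062: Thu/Tue  2063: Fri/Wed  2064: Sun/Thu  2065: Mon/Sat
Both conditions hold in: 2005, 2011, 2022, 2033, 2039, 2050, 2061 — 7.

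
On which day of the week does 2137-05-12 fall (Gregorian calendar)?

January 1, 2137 is a Tuesday.
May 12 is day 132 of the year, i.e. 131 days after Jan 1.
131 mod 7 = 5, so advance 5 weekdays from Tuesday: Sunday.

Sunday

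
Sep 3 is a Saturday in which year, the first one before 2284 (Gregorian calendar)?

2281

From one year to the next, a fixed date's weekday advances by 1, or by 2 when a Feb 29 lies between the two dates.
2284: September 3 is Wednesday.
2283: Monday (−2)
2282: Sunday (−1)
2281: Saturday (−1)
Sep 3 falls on a Saturday in 2281.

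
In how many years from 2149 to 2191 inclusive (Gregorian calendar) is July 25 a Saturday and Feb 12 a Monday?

Check each year's weekday for July 25 and Feb 12:
  2149: Fri/Wed  2150: Sat/Thu  2151: Sun/Fri  2152: Tue/Sat  2153: Wed/Mon  2154: Thu/Tue  2155: Fri/Wed  2156: Sun/Thu  2157: Mon/Sat  2158: Tue/Sun  2159: Wed/Mon  2160: Fri/Tue  2161: Sat/Thu  2162: Sun/Fri  …(15 more)…  2178: Sat/Thu  2179: Sun/Fri  2180: Tue/Sat  2181: Wed/Mon  2182: Thu/Tue  2183: Fri/Wed  2184: Sun/Thu  2185: Mon/Sat  2186: Tue/Sun  2187: Wed/Mon  2188: Fri/Tue  2189: Sat/Thu  2190: Sun/Fri  2191: Mon/Sat
Both conditions hold in: no year — 0.

0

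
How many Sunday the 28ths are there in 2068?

1

Check the 28th of each month of 2068: Jan 28: Sat, Feb 28: Tue, Mar 28: Wed, Apr 28: Sat, May 28: Mon, Jun 28: Thu, Jul 28: Sat, Aug 28: Tue, Sep 28: Fri, Oct 28: Sun, Nov 28: Wed, Dec 28: Fri.
Sunday occurs in October — 1 month.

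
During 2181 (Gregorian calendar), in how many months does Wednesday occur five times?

A month of length L has five Wednesdays iff its first Wednesday is on day ≤ L−28 (so day 1–3 in a 31-day month, 1–2 in a 30-day month, day 1 in a leap February).
Checking each month of 2181: Jan starts Mon (31d) ✓; Feb starts Thu (28d); Mar starts Thu (31d); Apr starts Sun (30d); May starts Tue (31d) ✓; Jun starts Fri (30d); Jul starts Sun (31d); Aug starts Wed (31d) ✓; Sep starts Sat (30d); Oct starts Mon (31d) ✓; Nov starts Thu (30d); Dec starts Sat (31d).
Five-Wednesday months: January, May, August, October → 4.

4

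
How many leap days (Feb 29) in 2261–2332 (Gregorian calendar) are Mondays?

Leap years in 2261–2332: 17 of them.
Feb 29 weekday advances by 5 (mod 7) from one leap year to the next four years later (or differs when a century non-leap intervenes).
Leap-day weekdays: 2264:Mon✓ 2268:Sat 2272:Thu 2276:Tue 2280:Sun 2284:Fri 2288:Wed 2292:Mon✓ 2296:Sat 2304:Mon✓ 2308:Sat 2312:Thu 2316:Tue 2320:Sun 2324:Fri 2328:Wed 2332:Mon✓
Monday: 2264, 2292, 2304, 2332 → 4.

4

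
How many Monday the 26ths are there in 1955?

2

Check the 26th of each month of 1955: Jan 26: Wed, Feb 26: Sat, Mar 26: Sat, Apr 26: Tue, May 26: Thu, Jun 26: Sun, Jul 26: Tue, Aug 26: Fri, Sep 26: Mon, Oct 26: Wed, Nov 26: Sat, Dec 26: Mon.
Monday occurs in September, December — 2 months.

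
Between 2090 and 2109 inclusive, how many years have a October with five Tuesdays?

October has 31 days; it has five Tuesdays when Tuesday falls among the first (month-length − 28) days — i.e. when October 1 is one of Tuesday/Monday/Sunday.
October 1 by year: 2090:Sun✓ 2091:Mon✓ 2092:Wed 2093:Thu 2094:Fri 2095:Sat 2096:Mon✓ 2097:Tue✓ 2098:Wed 2099:Thu 2100:Fri 2101:Sat 2102:Sun✓ 2103:Mon✓ 2104:Wed 2105:Thu 2106:Fri 2107:Sat 2108:Mon✓ 2109:Tue✓
Years with five Tuesdays: 2090, 2091, 2096, 2097, 2102, 2103, 2108, 2109 → 8.

8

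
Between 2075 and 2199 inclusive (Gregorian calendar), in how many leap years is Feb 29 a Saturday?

4

Leap years in 2075–2199: 30 of them.
Feb 29 weekday advances by 5 (mod 7) from one leap year to the next four years later (or differs when a century non-leap intervenes).
Leap-day weekdays: 2076:Sat✓ 2080:Thu 2084:Tue 2088:Sun 2092:Fri 2096:Wed 2104:Fri 2108:Wed 2112:Mon 2116:Sat✓ 2120:Thu 2124:Tue 2128:Sun …(4 more)… 2148:Thu 2152:Tue 2156:Sun 2160:Fri 2164:Wed 2168:Mon 2172:Sat✓ 2176:Thu 2180:Tue 2184:Sun 2188:Fri 2192:Wed 2196:Mon
Saturday: 2076, 2116, 2144, 2172 → 4.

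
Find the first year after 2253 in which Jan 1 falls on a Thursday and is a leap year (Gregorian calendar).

2280

Jan 1 advances by 2 weekdays after a leap year and by 1 after a common year.
2253: Jan 1 is Saturday.
2254: Sunday
2255: Monday
2256: Tuesday (leap)
2257: Thursday
2258: Friday
2259: Saturday
2260: Sunday (leap)
2261: Tuesday
2262: Wednesday
2263: Thursday
2264: Friday (leap)
2265: Sunday
2266: Monday
2267: Tuesday
2268: Wednesday (leap)
2269: Friday
2270: Saturday
2271: Sunday
2272: Monday (leap)
2273: Wednesday
2274: Thursday
2275: Friday
2276: Saturday (leap)
2277: Monday
2278: Tuesday
2279: Wednesday
2280: Thursday (leap)
2280 begins on a Thursday and is a leap year.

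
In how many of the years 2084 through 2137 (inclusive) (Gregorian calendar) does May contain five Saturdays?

May has 31 days; it has five Saturdays when Saturday falls among the first (month-length − 28) days — i.e. when May 1 is one of Saturday/Friday/Thursday.
May 1 by year: 2084:Mon 2085:Tue 2086:Wed 2087:Thu✓ 2088:Sat✓ 2089:Sun 2090:Mon 2091:Tue 2092:Thu✓ 2093:Fri✓ 2094:Sat✓ 2095:Sun 2096:Tue 2097:Wed 2098:Thu✓ …(24 more)… 2123:Sat✓ 2124:Mon 2125:Tue 2126:Wed 2127:Thu✓ 2128:Sat✓ 2129:Sun 2130:Mon 2131:Tue 2132:Thu✓ 2133:Fri✓ 2134:Sat✓ 2135:Sun 2136:Tue 2137:Wed
Years with five Saturdays: 2087, 2088, 2092, 2093, 2094, 2098, 2099, 2100, 2104, 2105, 2106, 2110, 2111, 2116, 2117, 2121, 2122, 2123, 2127, 2128, 2132, 2133, 2134 → 23.

23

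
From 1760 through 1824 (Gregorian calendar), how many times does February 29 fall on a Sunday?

2

Leap years in 1760–1824: 16 of them.
Feb 29 weekday advances by 5 (mod 7) from one leap year to the next four years later (or differs when a century non-leap intervenes).
Leap-day weekdays: 1760:Fri 1764:Wed 1768:Mon 1772:Sat 1776:Thu 1780:Tue 1784:Sun✓ 1788:Fri 1792:Wed 1796:Mon 1804:Wed 1808:Mon 1812:Sat 1816:Thu 1820:Tue 1824:Sun✓
Sunday: 1784, 1824 → 2.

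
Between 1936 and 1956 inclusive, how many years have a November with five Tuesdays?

November has 30 days; it has five Tuesdays when Tuesday falls among the first (month-length − 28) days — i.e. when November 1 is one of Tuesday/Monday.
November 1 by year: 1936:Sun 1937:Mon✓ 1938:Tue✓ 1939:Wed 1940:Fri 1941:Sat 1942:Sun 1943:Mon✓ 1944:Wed 1945:Thu 1946:Fri 1947:Sat 1948:Mon✓ 1949:Tue✓ 1950:Wed 1951:Thu 1952:Sat 1953:Sun 1954:Mon✓ 1955:Tue✓ 1956:Thu
Years with five Tuesdays: 1937, 1938, 1943, 1948, 1949, 1954, 1955 → 7.

7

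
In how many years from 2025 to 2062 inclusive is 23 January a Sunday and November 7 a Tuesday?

2

Check each year's weekday for 23 January and November 7:
  2025: Thu/Fri  2026: Fri/Sat  2027: Sat/Sun  2028: Sun/Tue ✓  2029: Tue/Wed  2030: Wed/Thu  2031: Thu/Fri  2032: Fri/Sun  2033: Sun/Mon  2034: Mon/Tue  2035: Tue/Wed  2036: Wed/Fri  2037: Fri/Sat  2038: Sat/Sun  …(10 more)…  2049: Sat/Sun  2050: Sun/Mon  2051: Mon/Tue  2052: Tue/Thu  2053: Thu/Fri  2054: Fri/Sat  2055: Sat/Sun  2056: Sun/Tue ✓  2057: Tue/Wed  2058: Wed/Thu  2059: Thu/Fri  2060: Fri/Sun  2061: Sun/Mon  2062: Mon/Tue
Both conditions hold in: 2028, 2056 — 2.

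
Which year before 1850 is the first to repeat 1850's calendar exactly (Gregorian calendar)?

Two years share a calendar iff Jan 1 falls on the same weekday and both are leap or both are common. 1850: Jan 1 is Tuesday, common year.
1849: Jan 1 Monday, common
1848: Jan 1 Saturday, leap
1847: Jan 1 Friday, common
1846: Jan 1 Thursday, common
1845: Jan 1 Wednesday, common
1844: Jan 1 Monday, leap
1843: Jan 1 Sunday, common
1842: Jan 1 Saturday, common
1841: Jan 1 Friday, common
1840: Jan 1 Wednesday, leap
1839: Jan 1 Tuesday, common
1839 matches on both conditions.

1839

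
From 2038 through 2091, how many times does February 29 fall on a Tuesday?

Leap years in 2038–2091: 13 of them.
Feb 29 weekday advances by 5 (mod 7) from one leap year to the next four years later (or differs when a century non-leap intervenes).
Leap-day weekdays: 2040:Wed 2044:Mon 2048:Sat 2052:Thu 2056:Tue✓ 2060:Sun 2064:Fri 2068:Wed 2072:Mon 2076:Sat 2080:Thu 2084:Tue✓ 2088:Sun
Tuesday: 2056, 2084 → 2.

2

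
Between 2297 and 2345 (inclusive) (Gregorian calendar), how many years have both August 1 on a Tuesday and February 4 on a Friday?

2

Check each year's weekday for August 1 and February 4:
  2297: Sun/Thu  2298: Mon/Fri  2299: Tue/Sat  2300: Wed/Sun  2301: Thu/Mon  2302: Fri/Tue  2303: Sat/Wed  2304: Mon/Thu  2305: Tue/Sat  2306: Wed/Sun  2307: Thu/Mon  2308: Sat/Tue  2309: Sun/Thu  2310: Mon/Fri  …(21 more)…  2332: Mon/Thu  2333: Tue/Sat  2334: Wed/Sun  2335: Thu/Mon  2336: Sat/Tue  2337: Sun/Thu  2338: Mon/Fri  2339: Tue/Sat  2340: Thu/Sun  2341: Fri/Tue  2342: Sat/Wed  2343: Sun/Thu  2344: Tue/Fri ✓  2345: Wed/Sun
Both conditions hold in: 2316, 2344 — 2.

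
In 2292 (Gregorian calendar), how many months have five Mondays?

4

A month of length L has five Mondays iff its first Monday is on day ≤ L−28 (so day 1–3 in a 31-day month, 1–2 in a 30-day month, day 1 in a leap February).
Checking each month of 2292: Jan starts Fri (31d); Feb starts Mon (29d) ✓; Mar starts Tue (31d); Apr starts Fri (30d); May starts Sun (31d) ✓; Jun starts Wed (30d); Jul starts Fri (31d); Aug starts Mon (31d) ✓; Sep starts Thu (30d); Oct starts Sat (31d) ✓; Nov starts Tue (30d); Dec starts Thu (31d).
Five-Monday months: February, May, August, October → 4.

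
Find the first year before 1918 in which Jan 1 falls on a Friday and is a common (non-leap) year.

1915

Jan 1 advances by 2 weekdays after a leap year and by 1 after a common year.
1918: Jan 1 is Tuesday.
1917: Monday
1916: Saturday (leap)
1915: Friday
1915 begins on a Friday and is a common year.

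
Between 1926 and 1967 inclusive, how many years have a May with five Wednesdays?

18

May has 31 days; it has five Wednesdays when Wednesday falls among the first (month-length − 28) days — i.e. when May 1 is one of Wednesday/Tuesday/Monday.
May 1 by year: 1926:Sat 1927:Sun 1928:Tue✓ 1929:Wed✓ 1930:Thu 1931:Fri 1932:Sun 1933:Mon✓ 1934:Tue✓ 1935:Wed✓ 1936:Fri 1937:Sat 1938:Sun 1939:Mon✓ 1940:Wed✓ …(12 more)… 1953:Fri 1954:Sat 1955:Sun 1956:Tue✓ 1957:Wed✓ 1958:Thu 1959:Fri 1960:Sun 1961:Mon✓ 1962:Tue✓ 1963:Wed✓ 1964:Fri 1965:Sat 1966:Sun 1967:Mon✓
Years with five Wednesdays: 1928, 1929, 1933, 1934, 1935, 1939, 1940, 1944, 1945, 1946, 1950, 1951, 1956, 1957, 1961, 1962, 1963, 1967 → 18.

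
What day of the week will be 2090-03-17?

January 1, 2090 is a Sunday.
March 17 is day 76 of the year, i.e. 75 days after Jan 1.
75 mod 7 = 5, so advance 5 weekdays from Sunday: Friday.

Friday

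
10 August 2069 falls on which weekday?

January 1, 2069 is a Tuesday.
August 10 is day 222 of the year, i.e. 221 days after Jan 1.
221 mod 7 = 4, so advance 4 weekdays from Tuesday: Saturday.

Saturday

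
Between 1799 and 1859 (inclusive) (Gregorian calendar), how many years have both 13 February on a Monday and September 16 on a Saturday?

6

Check each year's weekday for 13 February and September 16:
  1799: Wed/Mon  1800: Thu/Tue  1801: Fri/Wed  1802: Sat/Thu  1803: Sun/Fri  1804: Mon/Sun  1805: Wed/Mon  1806: Thu/Tue  1807: Fri/Wed  1808: Sat/Fri  1809: Mon/Sat ✓  1810: Tue/Sun  1811: Wed/Mon  1812: Thu/Wed  …(33 more)…  1846: Fri/Wed  1847: Sat/Thu  1848: Sun/Sat  1849: Tue/Sun  1850: Wed/Mon  1851: Thu/Tue  1852: Fri/Thu  1853: Sun/Fri  1854: Mon/Sat ✓  1855: Tue/Sun  1856: Wed/Tue  1857: Fri/Wed  1858: Sat/Thu  1859: Sun/Fri
Both conditions hold in: 1809, 1815, 1826, 1837, 1843, 1854 — 6.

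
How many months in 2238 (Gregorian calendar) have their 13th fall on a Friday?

2

Check the 13th of each month of 2238: Jan 13: Sat, Feb 13: Tue, Mar 13: Tue, Apr 13: Fri, May 13: Sun, Jun 13: Wed, Jul 13: Fri, Aug 13: Mon, Sep 13: Thu, Oct 13: Sat, Nov 13: Tue, Dec 13: Thu.
Friday occurs in April, July — 2 months.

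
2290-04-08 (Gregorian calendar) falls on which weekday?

January 1, 2290 is a Wednesday.
April 8 is day 98 of the year, i.e. 97 days after Jan 1.
97 mod 7 = 6, so advance 6 weekdays from Wednesday: Tuesday.

Tuesday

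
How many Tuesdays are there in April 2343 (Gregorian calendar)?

April 2343 has 30 days and begins on Thursday.
The first Tuesday is April 6.
Tuesdays fall on 6, 13, 20, 27 — that's 4.

4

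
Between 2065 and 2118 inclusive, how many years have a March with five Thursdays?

23

March has 31 days; it has five Thursdays when Thursday falls among the first (month-length − 28) days — i.e. when March 1 is one of Thursday/Wednesday/Tuesday.
March 1 by year: 2065:Sun 2066:Mon 2067:Tue✓ 2068:Thu✓ 2069:Fri 2070:Sat 2071:Sun 2072:Tue✓ 2073:Wed✓ 2074:Thu✓ 2075:Fri 2076:Sun 2077:Mon 2078:Tue✓ 2079:Wed✓ …(24 more)… 2104:Sat 2105:Sun 2106:Mon 2107:Tue✓ 2108:Thu✓ 2109:Fri 2110:Sat 2111:Sun 2112:Tue✓ 2113:Wed✓ 2114:Thu✓ 2115:Fri 2116:Sun 2117:Mon 2118:Tue✓
Years with five Thursdays: 2067, 2068, 2072, 2073, 2074, 2078, 2079, 2084, 2085, 2089, 2090, 2091, 2095, 2096, 2101, 2102, 2103, 2107, 2108, 2112, 2113, 2114, 2118 → 23.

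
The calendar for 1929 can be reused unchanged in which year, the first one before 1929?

Two years share a calendar iff Jan 1 falls on the same weekday and both are leap or both are common. 1929: Jan 1 is Tuesday, common year.
1928: Jan 1 Sunday, leap
1927: Jan 1 Saturday, common
1926: Jan 1 Friday, common
1925: Jan 1 Thursday, common
1924: Jan 1 Tuesday, leap
1923: Jan 1 Monday, common
1922: Jan 1 Sunday, common
1921: Jan 1 Saturday, common
1920: Jan 1 Thursday, leap
1919: Jan 1 Wednesday, common
1918: Jan 1 Tuesday, common
1918 matches on both conditions.

1918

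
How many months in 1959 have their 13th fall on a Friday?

Check the 13th of each month of 1959: Jan 13: Tue, Feb 13: Fri, Mar 13: Fri, Apr 13: Mon, May 13: Wed, Jun 13: Sat, Jul 13: Mon, Aug 13: Thu, Sep 13: Sun, Oct 13: Tue, Nov 13: Fri, Dec 13: Sun.
Friday occurs in February, March, November — 3 months.

3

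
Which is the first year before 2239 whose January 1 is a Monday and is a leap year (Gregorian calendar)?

Jan 1 advances by 2 weekdays after a leap year and by 1 after a common year.
2239: Jan 1 is Tuesday.
2238: Monday
2237: Sunday
2236: Friday (leap)
2235: Thursday
2234: Wednesday
2233: Tuesday
2232: Sunday (leap)
2231: Saturday
2230: Friday
2229: Thursday
2228: Tuesday (leap)
2227: Monday
2226: Sunday
2225: Saturday
2224: Thursday (leap)
2223: Wednesday
2222: Tuesday
2221: Monday
2220: Saturday (leap)
2219: Friday
2218: Thursday
2217: Wednesday
2216: Monday (leap)
2216 begins on a Monday and is a leap year.

2216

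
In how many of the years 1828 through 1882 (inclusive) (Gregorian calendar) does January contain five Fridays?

January has 31 days; it has five Fridays when Friday falls among the first (month-length − 28) days — i.e. when January 1 is one of Friday/Thursday/Wednesday.
January 1 by year: 1828:Tue 1829:Thu✓ 1830:Fri✓ 1831:Sat 1832:Sun 1833:Tue 1834:Wed✓ 1835:Thu✓ 1836:Fri✓ 1837:Sun 1838:Mon 1839:Tue 1840:Wed✓ 1841:Fri✓ 1842:Sat …(25 more)… 1868:Wed✓ 1869:Fri✓ 1870:Sat 1871:Sun 1872:Mon 1873:Wed✓ 1874:Thu✓ 1875:Fri✓ 1876:Sat 1877:Mon 1878:Tue 1879:Wed✓ 1880:Thu✓ 1881:Sat 1882:Sun
Years with five Fridays: 1829, 1830, 1834, 1835, 1836, 1840, 1841, 1845, 1846, 1847, 1851, 1852, 1857, 1858, 1862, 1863, 1864, 1868, 1869, 1873, 1874, 1875, 1879, 1880 → 24.

24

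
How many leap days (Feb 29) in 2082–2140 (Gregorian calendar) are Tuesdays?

Leap years in 2082–2140: 14 of them.
Feb 29 weekday advances by 5 (mod 7) from one leap year to the next four years later (or differs when a century non-leap intervenes).
Leap-day weekdays: 2084:Tue✓ 2088:Sun 2092:Fri 2096:Wed 2104:Fri 2108:Wed 2112:Mon 2116:Sat 2120:Thu 2124:Tue✓ 2128:Sun 2132:Fri 2136:Wed 2140:Mon
Tuesday: 2084, 2124 → 2.

2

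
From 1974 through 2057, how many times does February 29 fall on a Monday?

Leap years in 1974–2057: 21 of them.
Feb 29 weekday advances by 5 (mod 7) from one leap year to the next four years later (or differs when a century non-leap intervenes).
Leap-day weekdays: 1976:Sun 1980:Fri 1984:Wed 1988:Mon✓ 1992:Sat 1996:Thu 2000:Tue 2004:Sun 2008:Fri 2012:Wed 2016:Mon✓ 2020:Sat 2024:Thu 2028:Tue 2032:Sun 2036:Fri 2040:Wed 2044:Mon✓ 2048:Sat 2052:Thu 2056:Tue
Monday: 1988, 2016, 2044 → 3.

3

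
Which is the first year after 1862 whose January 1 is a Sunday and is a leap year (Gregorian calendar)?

1888

Jan 1 advances by 2 weekdays after a leap year and by 1 after a common year.
1862: Jan 1 is Wednesday.
1863: Thursday
1864: Friday (leap)
1865: Sunday
1866: Monday
1867: Tuesday
1868: Wednesday (leap)
1869: Friday
1870: Saturday
1871: Sunday
1872: Monday (leap)
1873: Wednesday
1874: Thursday
1875: Friday
1876: Saturday (leap)
1877: Monday
1878: Tuesday
1879: Wednesday
1880: Thursday (leap)
1881: Saturday
1882: Sunday
1883: Monday
1884: Tuesday (leap)
1885: Thursday
1886: Friday
1887: Saturday
1888: Sunday (leap)
1888 begins on a Sunday and is a leap year.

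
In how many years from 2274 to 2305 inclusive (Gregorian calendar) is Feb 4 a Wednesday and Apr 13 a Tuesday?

1

Check each year's weekday for Feb 4 and Apr 13:
  2274: Wed/Mon  2275: Thu/Tue  2276: Fri/Thu  2277: Sun/Fri  2278: Mon/Sat  2279: Tue/Sun  2280: Wed/Tue ✓  2281: Fri/Wed  2282: Sat/Thu  2283: Sun/Fri  2284: Mon/Sun  2285: Wed/Mon  2286: Thu/Tue  2287: Fri/Wed  …(4 more)…  2292: Thu/Wed  2293: Sat/Thu  2294: Sun/Fri  2295: Mon/Sat  2296: Tue/Mon  2297: Thu/Tue  2298: Fri/Wed  2299: Sat/Thu  2300: Sun/Fri  2301: Mon/Sat  2302: Tue/Sun  2303: Wed/Mon  2304: Thu/Wed  2305: Sat/Thu
Both conditions hold in: 2280 — 1.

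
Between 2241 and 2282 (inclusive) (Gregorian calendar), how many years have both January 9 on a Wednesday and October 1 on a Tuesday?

4

Check each year's weekday for January 9 and October 1:
  2241: Sat/Fri  2242: Sun/Sat  2243: Mon/Sun  2244: Tue/Tue  2245: Thu/Wed  2246: Fri/Thu  2247: Sat/Fri  2248: Sun/Sun  2249: Tue/Mon  2250: Wed/Tue ✓  2251: Thu/Wed  2252: Fri/Fri  2253: Sun/Sat  2254: Mon/Sun  …(14 more)…  2269: Sat/Fri  2270: Sun/Sat  2271: Mon/Sun  2272: Tue/Tue  2273: Thu/Wed  2274: Fri/Thu  2275: Sat/Fri  2276: Sun/Sun  2277: Tue/Mon  2278: Wed/Tue ✓  2279: Thu/Wed  2280: Fri/Fri  2281: Sun/Sat  2282: Mon/Sun
Both conditions hold in: 2250, 2261, 2267, 2278 — 4.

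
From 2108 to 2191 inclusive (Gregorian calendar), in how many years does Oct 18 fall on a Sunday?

12

Track Oct 18's weekday year by year (advancing +1, or +2 across a Feb 29):
  2108: Thu  2109: Fri (+1)  2110: Sat (+1)  2111: Sun (+1) ✓  2112: Tue (+2)
  2113: Wed (+1)  2114: Thu (+1)  2115: Fri (+1)  2116: Sun (+2) ✓  2117: Mon (+1)
  2118: Tue (+1)  2119: Wed (+1)  2120: Fri (+2)  2121: Sat (+1)  … (56 more years) …
  2178: Sun (+1) ✓  2179: Mon (+1)  2180: Wed (+2)  2181: Thu (+1)  2182: Fri (+1)
  2183: Sat (+1)  2184: Mon (+2)  2185: Tue (+1)  2186: Wed (+1)  2187: Thu (+1)
  2188: Sat (+2)  2189: Sun (+1) ✓  2190: Mon (+1)  2191: Tue (+1)
Sunday years: 2111, 2116, 2122, 2133, 2139, 2144, 2150, 2161, 2167, 2172, 2178, 2189 — 12 in total.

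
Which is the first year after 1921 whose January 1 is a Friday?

1926

Jan 1 advances by 2 weekdays after a leap year and by 1 after a common year.
1921: Jan 1 is Saturday.
1922: Sunday
1923: Monday
1924: Tuesday (leap)
1925: Thursday
1926: Friday
1926 begins on a Friday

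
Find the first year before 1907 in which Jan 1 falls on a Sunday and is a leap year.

Jan 1 advances by 2 weekdays after a leap year and by 1 after a common year.
1907: Jan 1 is Tuesday.
1906: Monday
1905: Sunday
1904: Friday (leap)
1903: Thursday
1902: Wednesday
1901: Tuesday
1900: Monday
1899: Sunday
1898: Saturday
1897: Friday
1896: Wednesday (leap)
1895: Tuesday
1894: Monday
1893: Sunday
1892: Friday (leap)
1891: Thursday
1890: Wednesday
1889: Tuesday
1888: Sunday (leap)
1888 begins on a Sunday and is a leap year.

1888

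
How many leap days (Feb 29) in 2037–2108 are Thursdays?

2

Leap years in 2037–2108: 17 of them.
Feb 29 weekday advances by 5 (mod 7) from one leap year to the next four years later (or differs when a century non-leap intervenes).
Leap-day weekdays: 2040:Wed 2044:Mon 2048:Sat 2052:Thu✓ 2056:Tue 2060:Sun 2064:Fri 2068:Wed 2072:Mon 2076:Sat 2080:Thu✓ 2084:Tue 2088:Sun 2092:Fri 2096:Wed 2104:Fri 2108:Wed
Thursday: 2052, 2080 → 2.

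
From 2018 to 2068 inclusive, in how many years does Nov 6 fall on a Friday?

7

Track Nov 6's weekday year by year (advancing +1, or +2 across a Feb 29):
  2018: Tue  2019: Wed (+1)  2020: Fri (+2) ✓  2021: Sat (+1)  2022: Sun (+1)
  2023: Mon (+1)  2024: Wed (+2)  2025: Thu (+1)  2026: Fri (+1) ✓  2027: Sat (+1)
  2028: Mon (+2)  2029: Tue (+1)  2030: Wed (+1)  2031: Thu (+1)  … (23 more years) …
  2055: Sat (+1)  2056: Mon (+2)  2057: Tue (+1)  2058: Wed (+1)  2059: Thu (+1)
  2060: Sat (+2)  2061: Sun (+1)  2062: Mon (+1)  2063: Tue (+1)  2064: Thu (+2)
  2065: Fri (+1) ✓  2066: Sat (+1)  2067: Sun (+1)  2068: Tue (+2)
Friday years: 2020, 2026, 2037, 2043, 2048, 2054, 2065 — 7 in total.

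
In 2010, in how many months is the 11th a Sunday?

Check the 11th of each month of 2010: Jan 11: Mon, Feb 11: Thu, Mar 11: Thu, Apr 11: Sun, May 11: Tue, Jun 11: Fri, Jul 11: Sun, Aug 11: Wed, Sep 11: Sat, Oct 11: Mon, Nov 11: Thu, Dec 11: Sat.
Sunday occurs in April, July — 2 months.

2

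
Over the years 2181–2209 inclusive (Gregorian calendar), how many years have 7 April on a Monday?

5

Track 7 April's weekday year by year (advancing +1, or +2 across a Feb 29):
  2181: Sat  2182: Sun (+1)  2183: Mon (+1) ✓  2184: Wed (+2)  2185: Thu (+1)
  2186: Fri (+1)  2187: Sat (+1)  2188: Mon (+2) ✓  2189: Tue (+1)  2190: Wed (+1)
  2191: Thu (+1)  2192: Sat (+2)  2193: Sun (+1)  2194: Mon (+1) ✓  2195: Tue (+1)
  2196: Thu (+2)  2197: Fri (+1)  2198: Sat (+1)  2199: Sun (+1)  2200: Mon (+1) ✓
  2201: Tue (+1)  2202: Wed (+1)  2203: Thu (+1)  2204: Sat (+2)  2205: Sun (+1)
  2206: Mon (+1) ✓  2207: Tue (+1)  2208: Thu (+2)  2209: Fri (+1)
Monday years: 2183, 2188, 2194, 2200, 2206 — 5 in total.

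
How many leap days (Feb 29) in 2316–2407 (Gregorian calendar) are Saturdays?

Leap years in 2316–2407: 23 of them.
Feb 29 weekday advances by 5 (mod 7) from one leap year to the next four years later (or differs when a century non-leap intervenes).
Leap-day weekdays: 2316:Tue 2320:Sun 2324:Fri 2328:Wed 2332:Mon 2336:Sat✓ 2340:Thu 2344:Tue 2348:Sun 2352:Fri 2356:Wed 2360:Mon 2364:Sat✓ 2368:Thu 2372:Tue 2376:Sun 2380:Fri 2384:Wed 2388:Mon 2392:Sat✓ 2396:Thu 2400:Tue 2404:Sun
Saturday: 2336, 2364, 2392 → 3.

3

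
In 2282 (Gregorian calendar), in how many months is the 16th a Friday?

1

Check the 16th of each month of 2282: Jan 16: Mon, Feb 16: Thu, Mar 16: Thu, Apr 16: Sun, May 16: Tue, Jun 16: Fri, Jul 16: Sun, Aug 16: Wed, Sep 16: Sat, Oct 16: Mon, Nov 16: Thu, Dec 16: Sat.
Friday occurs in June — 1 month.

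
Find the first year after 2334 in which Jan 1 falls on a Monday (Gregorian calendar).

2340

Jan 1 advances by 2 weekdays after a leap year and by 1 after a common year.
2334: Jan 1 is Monday.
2335: Tuesday
2336: Wednesday (leap)
2337: Friday
2338: Saturday
2339: Sunday
2340: Monday (leap)
2340 begins on a Monday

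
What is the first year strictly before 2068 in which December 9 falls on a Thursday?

From one year to the next, a fixed date's weekday advances by 1, or by 2 when a Feb 29 lies between the two dates.
2068: December 9 is Sunday.
2067: Friday (−2)
2066: Thursday (−1)
December 9 falls on a Thursday in 2066.

2066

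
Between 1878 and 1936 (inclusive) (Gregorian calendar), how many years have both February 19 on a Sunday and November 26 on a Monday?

2

Check each year's weekday for February 19 and November 26:
  1878: Tue/Tue  1879: Wed/Wed  1880: Thu/Fri  1881: Sat/Sat  1882: Sun/Sun  1883: Mon/Mon  1884: Tue/Wed  1885: Thu/Thu  1886: Fri/Fri  1887: Sat/Sat  1888: Sun/Mon ✓  1889: Tue/Tue  1890: Wed/Wed  1891: Thu/Thu  …(31 more)…  1923: Mon/Mon  1924: Tue/Wed  1925: Thu/Thu  1926: Fri/Fri  1927: Sat/Sat  1928: Sun/Mon ✓  1929: Tue/Tue  1930: Wed/Wed  1931: Thu/Thu  1932: Fri/Sat  1933: Sun/Sun  1934: Mon/Mon  1935: Tue/Tue  1936: Wed/Thu
Both conditions hold in: 1888, 1928 — 2.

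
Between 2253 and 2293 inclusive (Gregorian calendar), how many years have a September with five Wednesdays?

September has 30 days; it has five Wednesdays when Wednesday falls among the first (month-length − 28) days — i.e. when September 1 is one of Wednesday/Tuesday.
September 1 by year: 2253:Thu 2254:Fri 2255:Sat 2256:Mon 2257:Tue✓ 2258:Wed✓ 2259:Thu 2260:Sat 2261:Sun 2262:Mon 2263:Tue✓ 2264:Thu 2265:Fri 2266:Sat 2267:Sun …(11 more)… 2279:Mon 2280:Wed✓ 2281:Thu 2282:Fri 2283:Sat 2284:Mon 2285:Tue✓ 2286:Wed✓ 2287:Thu 2288:Sat 2289:Sun 2290:Mon 2291:Tue✓ 2292:Thu 2293:Fri
Years with five Wednesdays: 2257, 2258, 2263, 2268, 2269, 2274, 2275, 2280, 2285, 2286, 2291 → 11.

11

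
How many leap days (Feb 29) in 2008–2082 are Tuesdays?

2

Leap years in 2008–2082: 19 of them.
Feb 29 weekday advances by 5 (mod 7) from one leap year to the next four years later (or differs when a century non-leap intervenes).
Leap-day weekdays: 2008:Fri 2012:Wed 2016:Mon 2020:Sat 2024:Thu 2028:Tue✓ 2032:Sun 2036:Fri 2040:Wed 2044:Mon 2048:Sat 2052:Thu 2056:Tue✓ 2060:Sun 2064:Fri 2068:Wed 2072:Mon 2076:Sat 2080:Thu
Tuesday: 2028, 2056 → 2.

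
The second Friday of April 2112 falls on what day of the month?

April 1, 2112 is a Friday, so the first Friday is the 1st.
The second Friday is 1 + 7 = 8.

8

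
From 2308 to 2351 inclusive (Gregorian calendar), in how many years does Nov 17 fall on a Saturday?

Track Nov 17's weekday year by year (advancing +1, or +2 across a Feb 29):
  2308: Tue  2309: Wed (+1)  2310: Thu (+1)  2311: Fri (+1)  2312: Sun (+2)
  2313: Mon (+1)  2314: Tue (+1)  2315: Wed (+1)  2316: Fri (+2)  2317: Sat (+1) ✓
  2318: Sun (+1)  2319: Mon (+1)  2320: Wed (+2)  2321: Thu (+1)  … (16 more years) …
  2338: Thu (+1)  2339: Fri (+1)  2340: Sun (+2)  2341: Mon (+1)  2342: Tue (+1)
  2343: Wed (+1)  2344: Fri (+2)  2345: Sat (+1) ✓  2346: Sun (+1)  2347: Mon (+1)
  2348: Wed (+2)  2349: Thu (+1)  2350: Fri (+1)  2351: Sat (+1) ✓
Saturday years: 2317, 2323, 2328, 2334, 2345, 2351 — 6 in total.

6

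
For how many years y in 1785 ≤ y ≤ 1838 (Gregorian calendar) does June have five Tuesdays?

14

June has 30 days; it has five Tuesdays when Tuesday falls among the first (month-length − 28) days — i.e. when June 1 is one of Tuesday/Monday.
June 1 by year: 1785:Wed 1786:Thu 1787:Fri 1788:Sun 1789:Mon✓ 1790:Tue✓ 1791:Wed 1792:Fri 1793:Sat 1794:Sun 1795:Mon✓ 1796:Wed 1797:Thu 1798:Fri 1799:Sat …(24 more)… 1824:Tue✓ 1825:Wed 1826:Thu 1827:Fri 1828:Sun 1829:Mon✓ 1830:Tue✓ 1831:Wed 1832:Fri 1833:Sat 1834:Sun 1835:Mon✓ 1836:Wed 1837:Thu 1838:Fri
Years with five Tuesdays: 1789, 1790, 1795, 1801, 1802, 1807, 1812, 1813, 1818, 1819, 1824, 1829, 1830, 1835 → 14.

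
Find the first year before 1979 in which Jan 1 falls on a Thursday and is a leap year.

Jan 1 advances by 2 weekdays after a leap year and by 1 after a common year.
1979: Jan 1 is Monday.
1978: Sunday
1977: Saturday
1976: Thursday (leap)
1976 begins on a Thursday and is a leap year.

1976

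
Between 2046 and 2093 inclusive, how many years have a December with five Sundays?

December has 31 days; it has five Sundays when Sunday falls among the first (month-length − 28) days — i.e. when December 1 is one of Sunday/Saturday/Friday.
December 1 by year: 2046:Sat✓ 2047:Sun✓ 2048:Tue 2049:Wed 2050:Thu 2051:Fri✓ 2052:Sun✓ 2053:Mon 2054:Tue 2055:Wed 2056:Fri✓ 2057:Sat✓ 2058:Sun✓ 2059:Mon 2060:Wed …(18 more)… 2079:Fri✓ 2080:Sun✓ 2081:Mon 2082:Tue 2083:Wed 2084:Fri✓ 2085:Sat✓ 2086:Sun✓ 2087:Mon 2088:Wed 2089:Thu 2090:Fri✓ 2091:Sat✓ 2092:Mon 2093:Tue
Years with five Sundays: 2046, 2047, 2051, 2052, 2056, 2057, 2058, 2062, 2063, 2068, 2069, 2073, 2074, 2075, 2079, 2080, 2084, 2085, 2086, 2090, 2091 → 21.

21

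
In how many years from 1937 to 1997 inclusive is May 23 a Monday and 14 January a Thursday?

2

Check each year's weekday for May 23 and 14 January:
  1937: Sun/Thu  1938: Mon/Fri  1939: Tue/Sat  1940: Thu/Sun  1941: Fri/Tue  1942: Sat/Wed  1943: Sun/Thu  1944: Tue/Fri  1945: Wed/Sun  1946: Thu/Mon  1947: Fri/Tue  1948: Sun/Wed  1949: Mon/Fri  1950: Tue/Sat  …(33 more)…  1984: Wed/Sat  1985: Thu/Mon  1986: Fri/Tue  1987: Sat/Wed  1988: Mon/Thu ✓  1989: Tue/Sat  1990: Wed/Sun  1991: Thu/Mon  1992: Sat/Tue  1993: Sun/Thu  1994: Mon/Fri  1995: Tue/Sat  1996: Thu/Sun  1997: Fri/Tue
Both conditions hold in: 1960, 1988 — 2.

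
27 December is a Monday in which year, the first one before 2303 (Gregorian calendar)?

2297

From one year to the next, a fixed date's weekday advances by 1, or by 2 when a Feb 29 lies between the two dates.
2303: December 27 is Sunday.
2302: Saturday (−1)
2301: Friday (−1)
2300: Thursday (−1)
2299: Wednesday (−1)
2298: Tuesday (−1)
2297: Monday (−1)
27 December falls on a Monday in 2297.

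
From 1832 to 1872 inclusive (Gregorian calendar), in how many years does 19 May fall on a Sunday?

Track 19 May's weekday year by year (advancing +1, or +2 across a Feb 29):
  1832: Sat  1833: Sun (+1) ✓  1834: Mon (+1)  1835: Tue (+1)  1836: Thu (+2)
  1837: Fri (+1)  1838: Sat (+1)  1839: Sun (+1) ✓  1840: Tue (+2)  1841: Wed (+1)
  1842: Thu (+1)  1843: Fri (+1)  1844: Sun (+2) ✓  1845: Mon (+1)  … (13 more years) …
  1859: Thu (+1)  1860: Sat (+2)  1861: Sun (+1) ✓  1862: Mon (+1)  1863: Tue (+1)
  1864: Thu (+2)  1865: Fri (+1)  1866: Sat (+1)  1867: Sun (+1) ✓  1868: Tue (+2)
  1869: Wed (+1)  1870: Thu (+1)  1871: Fri (+1)  1872: Sun (+2) ✓
Sunday years: 1833, 1839, 1844, 1850, 1861, 1867, 1872 — 7 in total.

7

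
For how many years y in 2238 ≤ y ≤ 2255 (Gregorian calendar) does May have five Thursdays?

May has 31 days; it has five Thursdays when Thursday falls among the first (month-length − 28) days — i.e. when May 1 is one of Thursday/Wednesday/Tuesday.
May 1 by year: 2238:Tue✓ 2239:Wed✓ 2240:Fri 2241:Sat 2242:Sun 2243:Mon 2244:Wed✓ 2245:Thu✓ 2246:Fri 2247:Sat 2248:Mon 2249:Tue✓ 2250:Wed✓ 2251:Thu✓ 2252:Sat 2253:Sun 2254:Mon 2255:Tue✓
Years with five Thursdays: 2238, 2239, 2244, 2245, 2249, 2250, 2251, 2255 → 8.

8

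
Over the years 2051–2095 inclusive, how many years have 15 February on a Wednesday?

Track 15 February's weekday year by year (advancing +1, or +2 across a Feb 29):
  2051: Wed ✓  2052: Thu (+1)  2053: Sat (+2)  2054: Sun (+1)  2055: Mon (+1)
  2056: Tue (+1)  2057: Thu (+2)  2058: Fri (+1)  2059: Sat (+1)  2060: Sun (+1)
  2061: Tue (+2)  2062: Wed (+1) ✓  2063: Thu (+1)  2064: Fri (+1)  … (17 more years) …
  2082: Sun (+1)  2083: Mon (+1)  2084: Tue (+1)  2085: Thu (+2)  2086: Fri (+1)
  2087: Sat (+1)  2088: Sun (+1)  2089: Tue (+2)  2090: Wed (+1) ✓  2091: Thu (+1)
  2092: Fri (+1)  2093: Sun (+2)  2094: Mon (+1)  2095: Tue (+1)
Wednesday years: 2051, 2062, 2068, 2073, 2079, 2090 — 6 in total.

6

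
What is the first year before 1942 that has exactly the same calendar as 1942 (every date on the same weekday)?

Two years share a calendar iff Jan 1 falls on the same weekday and both are leap or both are common. 1942: Jan 1 is Thursday, common year.
1941: Jan 1 Wednesday, common
1940: Jan 1 Monday, leap
1939: Jan 1 Sunday, common
1938: Jan 1 Saturday, common
1937: Jan 1 Friday, common
1936: Jan 1 Wednesday, leap
1935: Jan 1 Tuesday, common
1934: Jan 1 Monday, common
1933: Jan 1 Sunday, common
1932: Jan 1 Friday, leap
1931: Jan 1 Thursday, common
1931 matches on both conditions.

1931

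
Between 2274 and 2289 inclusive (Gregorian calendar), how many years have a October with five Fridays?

7

October has 31 days; it has five Fridays when Friday falls among the first (month-length − 28) days — i.e. when October 1 is one of Friday/Thursday/Wednesday.
October 1 by year: 2274:Thu✓ 2275:Fri✓ 2276:Sun 2277:Mon 2278:Tue 2279:Wed✓ 2280:Fri✓ 2281:Sat 2282:Sun 2283:Mon 2284:Wed✓ 2285:Thu✓ 2286:Fri✓ 2287:Sat 2288:Mon 2289:Tue
Years with five Fridays: 2274, 2275, 2279, 2280, 2284, 2285, 2286 → 7.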